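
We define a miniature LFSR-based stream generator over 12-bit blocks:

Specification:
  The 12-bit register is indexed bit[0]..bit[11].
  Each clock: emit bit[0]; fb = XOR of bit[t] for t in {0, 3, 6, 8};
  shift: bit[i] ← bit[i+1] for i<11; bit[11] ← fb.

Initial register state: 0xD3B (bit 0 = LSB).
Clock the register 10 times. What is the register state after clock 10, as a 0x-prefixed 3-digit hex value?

reg_0 = 0xD3B
clock 1: out=1, reg = 0xE9D
clock 2: out=1, reg = 0x74E
clock 3: out=0, reg = 0xBA7
clock 4: out=1, reg = 0x5D3
clock 5: out=1, reg = 0xAE9
clock 6: out=1, reg = 0xD74
clock 7: out=0, reg = 0x6BA
clock 8: out=0, reg = 0xB5D
clock 9: out=1, reg = 0x5AE
clock 10: out=0, reg = 0x2D7

0x2D7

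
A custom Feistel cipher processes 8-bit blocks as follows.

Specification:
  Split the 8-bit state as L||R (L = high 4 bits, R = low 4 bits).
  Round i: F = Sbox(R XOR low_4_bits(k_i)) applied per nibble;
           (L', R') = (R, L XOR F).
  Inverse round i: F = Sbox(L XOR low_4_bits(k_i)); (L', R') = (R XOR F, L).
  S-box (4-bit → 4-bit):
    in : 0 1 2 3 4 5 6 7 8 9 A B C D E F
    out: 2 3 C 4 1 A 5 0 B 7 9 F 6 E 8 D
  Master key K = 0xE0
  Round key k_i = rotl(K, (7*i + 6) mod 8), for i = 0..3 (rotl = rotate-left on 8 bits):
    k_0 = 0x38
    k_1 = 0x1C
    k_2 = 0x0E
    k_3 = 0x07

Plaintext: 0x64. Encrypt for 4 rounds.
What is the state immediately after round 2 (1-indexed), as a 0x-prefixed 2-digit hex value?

0x02

s_0 = plaintext = 0x64
s_1 = Round(s_0, k_0) = 0x40
s_2 = Round(s_1, k_1) = 0x02
s_3 = Round(s_2, k_2) = 0x26
s_4 = Round(s_3, k_3) = 0x61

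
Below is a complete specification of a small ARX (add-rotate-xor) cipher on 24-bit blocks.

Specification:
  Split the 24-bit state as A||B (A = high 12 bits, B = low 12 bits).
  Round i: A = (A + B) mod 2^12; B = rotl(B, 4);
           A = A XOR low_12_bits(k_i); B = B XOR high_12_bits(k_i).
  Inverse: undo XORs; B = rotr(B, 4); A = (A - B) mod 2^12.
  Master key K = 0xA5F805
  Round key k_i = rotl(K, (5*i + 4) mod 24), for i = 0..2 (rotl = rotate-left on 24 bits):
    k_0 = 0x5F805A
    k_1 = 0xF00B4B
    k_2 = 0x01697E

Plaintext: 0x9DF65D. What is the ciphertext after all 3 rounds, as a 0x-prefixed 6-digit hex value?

s_0 = plaintext = 0x9DF65D
s_1 = Round(s_0, k_0) = 0x06602E
s_2 = Round(s_1, k_1) = 0xBDFDE0
s_3 = Round(s_2, k_2) = 0x0C1E1B

0x0C1E1B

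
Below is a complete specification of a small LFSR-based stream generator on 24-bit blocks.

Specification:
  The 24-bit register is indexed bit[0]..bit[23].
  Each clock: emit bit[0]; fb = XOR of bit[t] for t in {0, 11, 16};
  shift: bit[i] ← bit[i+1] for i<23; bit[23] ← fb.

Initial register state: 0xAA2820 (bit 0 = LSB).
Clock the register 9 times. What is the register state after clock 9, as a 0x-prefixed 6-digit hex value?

0x67D514

reg_0 = 0xAA2820
clock 1: out=0, reg = 0xD51410
clock 2: out=0, reg = 0xEA8A08
clock 3: out=0, reg = 0xF54504
clock 4: out=0, reg = 0xFAA282
clock 5: out=0, reg = 0x7D5141
clock 6: out=1, reg = 0x3EA8A0
clock 7: out=0, reg = 0x9F5450
clock 8: out=0, reg = 0xCFAA28
clock 9: out=0, reg = 0x67D514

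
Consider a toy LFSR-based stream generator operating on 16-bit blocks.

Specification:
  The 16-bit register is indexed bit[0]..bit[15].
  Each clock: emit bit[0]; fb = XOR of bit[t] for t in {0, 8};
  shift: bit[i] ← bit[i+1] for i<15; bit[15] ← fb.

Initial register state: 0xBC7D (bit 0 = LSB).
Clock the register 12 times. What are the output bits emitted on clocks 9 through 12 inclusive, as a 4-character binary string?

reg_0 = 0xBC7D
clock 1: out=1, reg = 0xDE3E
clock 2: out=0, reg = 0x6F1F
clock 3: out=1, reg = 0x378F
clock 4: out=1, reg = 0x1BC7
clock 5: out=1, reg = 0x0DE3
clock 6: out=1, reg = 0x06F1
clock 7: out=1, reg = 0x8378
clock 8: out=0, reg = 0xC1BC
clock 9: out=0, reg = 0xE0DE
clock 10: out=0, reg = 0x706F
clock 11: out=1, reg = 0xB837
clock 12: out=1, reg = 0xDC1B

0011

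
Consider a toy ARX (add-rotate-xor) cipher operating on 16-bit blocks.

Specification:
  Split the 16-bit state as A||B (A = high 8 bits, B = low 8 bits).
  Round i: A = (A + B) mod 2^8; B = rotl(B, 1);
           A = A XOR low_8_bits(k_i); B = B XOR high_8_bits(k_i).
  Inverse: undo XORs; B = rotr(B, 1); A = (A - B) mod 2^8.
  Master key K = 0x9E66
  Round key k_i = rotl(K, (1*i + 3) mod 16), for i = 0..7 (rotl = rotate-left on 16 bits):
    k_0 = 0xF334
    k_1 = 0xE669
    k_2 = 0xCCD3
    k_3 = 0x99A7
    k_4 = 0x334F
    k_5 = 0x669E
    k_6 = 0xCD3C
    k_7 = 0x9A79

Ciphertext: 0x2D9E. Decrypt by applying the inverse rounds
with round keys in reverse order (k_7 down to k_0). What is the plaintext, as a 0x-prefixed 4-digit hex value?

s_0 = ciphertext = 0x2D9E
s_1 = InvRound(s_0, k_7) = 0x5202
s_2 = InvRound(s_1, k_6) = 0x87E7
s_3 = InvRound(s_2, k_5) = 0x59C0
s_4 = InvRound(s_3, k_4) = 0x1DF9
s_5 = InvRound(s_4, k_3) = 0x8A30
s_6 = InvRound(s_5, k_2) = 0xDB7E
s_7 = InvRound(s_6, k_1) = 0x664C
s_8 = InvRound(s_7, k_0) = 0x73DF

0x73DF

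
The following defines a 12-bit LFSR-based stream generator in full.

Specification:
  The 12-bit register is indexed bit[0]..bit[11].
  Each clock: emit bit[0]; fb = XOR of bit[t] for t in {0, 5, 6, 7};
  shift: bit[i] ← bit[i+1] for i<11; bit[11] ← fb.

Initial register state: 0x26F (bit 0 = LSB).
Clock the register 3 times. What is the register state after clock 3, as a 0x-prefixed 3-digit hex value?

reg_0 = 0x26F
clock 1: out=1, reg = 0x937
clock 2: out=1, reg = 0x49B
clock 3: out=1, reg = 0x24D

0x24D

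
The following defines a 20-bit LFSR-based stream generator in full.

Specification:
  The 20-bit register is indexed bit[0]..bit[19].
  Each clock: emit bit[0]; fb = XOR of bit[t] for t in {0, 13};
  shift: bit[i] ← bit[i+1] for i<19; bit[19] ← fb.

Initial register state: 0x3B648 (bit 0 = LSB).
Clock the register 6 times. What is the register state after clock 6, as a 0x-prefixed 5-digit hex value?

0x54ED9

reg_0 = 0x3B648
clock 1: out=0, reg = 0x9DB24
clock 2: out=0, reg = 0x4ED92
clock 3: out=0, reg = 0xA76C9
clock 4: out=1, reg = 0x53B64
clock 5: out=0, reg = 0xA9DB2
clock 6: out=0, reg = 0x54ED9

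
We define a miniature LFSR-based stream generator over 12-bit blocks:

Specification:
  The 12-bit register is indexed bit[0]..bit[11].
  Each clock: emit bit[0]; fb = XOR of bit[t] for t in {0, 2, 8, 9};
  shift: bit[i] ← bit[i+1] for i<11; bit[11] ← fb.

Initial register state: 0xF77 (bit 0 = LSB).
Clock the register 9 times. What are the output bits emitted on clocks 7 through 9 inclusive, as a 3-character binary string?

101

reg_0 = 0xF77
clock 1: out=1, reg = 0x7BB
clock 2: out=1, reg = 0xBDD
clock 3: out=1, reg = 0x5EE
clock 4: out=0, reg = 0x2F7
clock 5: out=1, reg = 0x97B
clock 6: out=1, reg = 0x4BD
clock 7: out=1, reg = 0x25E
clock 8: out=0, reg = 0x12F
clock 9: out=1, reg = 0x897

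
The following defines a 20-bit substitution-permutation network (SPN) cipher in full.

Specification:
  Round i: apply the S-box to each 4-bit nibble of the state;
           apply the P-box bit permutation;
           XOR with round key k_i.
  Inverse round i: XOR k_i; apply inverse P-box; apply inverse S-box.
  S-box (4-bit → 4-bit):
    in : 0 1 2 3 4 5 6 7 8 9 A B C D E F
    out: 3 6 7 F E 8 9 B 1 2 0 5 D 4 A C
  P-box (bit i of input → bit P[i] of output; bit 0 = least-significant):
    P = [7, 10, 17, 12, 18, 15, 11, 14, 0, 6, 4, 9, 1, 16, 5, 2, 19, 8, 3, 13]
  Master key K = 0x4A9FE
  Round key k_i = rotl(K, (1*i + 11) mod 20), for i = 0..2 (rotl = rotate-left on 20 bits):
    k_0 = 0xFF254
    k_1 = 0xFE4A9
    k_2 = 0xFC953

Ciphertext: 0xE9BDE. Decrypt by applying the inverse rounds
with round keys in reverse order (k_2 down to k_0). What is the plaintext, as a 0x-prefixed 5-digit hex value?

s_0 = ciphertext = 0xE9BDE
s_1 = InvRound(s_0, k_2) = 0xDE656
s_2 = InvRound(s_1, k_1) = 0xDC3AB
s_3 = InvRound(s_2, k_0) = 0x4C2AC

0x4C2AC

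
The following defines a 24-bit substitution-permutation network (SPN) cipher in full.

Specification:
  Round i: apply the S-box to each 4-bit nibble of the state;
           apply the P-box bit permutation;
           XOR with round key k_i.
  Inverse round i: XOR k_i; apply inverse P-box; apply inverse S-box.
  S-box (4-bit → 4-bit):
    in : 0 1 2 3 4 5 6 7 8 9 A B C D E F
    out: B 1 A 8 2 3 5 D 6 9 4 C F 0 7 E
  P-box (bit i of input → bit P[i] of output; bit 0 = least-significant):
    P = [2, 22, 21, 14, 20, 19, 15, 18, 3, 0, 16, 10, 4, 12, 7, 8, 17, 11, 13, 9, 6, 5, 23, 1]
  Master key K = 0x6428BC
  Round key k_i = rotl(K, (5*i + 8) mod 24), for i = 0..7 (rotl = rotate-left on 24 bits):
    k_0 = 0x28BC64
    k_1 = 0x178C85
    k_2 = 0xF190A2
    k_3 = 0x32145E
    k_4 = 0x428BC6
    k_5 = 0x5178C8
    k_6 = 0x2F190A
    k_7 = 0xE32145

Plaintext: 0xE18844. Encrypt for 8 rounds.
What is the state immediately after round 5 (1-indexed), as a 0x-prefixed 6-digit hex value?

0xF53E70

s_0 = plaintext = 0xE18844
s_1 = Round(s_0, k_0) = 0xE3AC85
s_2 = Round(s_1, k_1) = 0xDE0A68
s_3 = Round(s_2, k_2) = 0x8229B2
s_4 = Round(s_3, k_3) = 0xF6CB76
s_5 = Round(s_4, k_4) = 0xF53E70
s_6 = Round(s_5, k_5) = 0x86B1E7
s_7 = Round(s_6, k_6) = 0x95F8A6
s_8 = Round(s_7, k_7) = 0xC0B882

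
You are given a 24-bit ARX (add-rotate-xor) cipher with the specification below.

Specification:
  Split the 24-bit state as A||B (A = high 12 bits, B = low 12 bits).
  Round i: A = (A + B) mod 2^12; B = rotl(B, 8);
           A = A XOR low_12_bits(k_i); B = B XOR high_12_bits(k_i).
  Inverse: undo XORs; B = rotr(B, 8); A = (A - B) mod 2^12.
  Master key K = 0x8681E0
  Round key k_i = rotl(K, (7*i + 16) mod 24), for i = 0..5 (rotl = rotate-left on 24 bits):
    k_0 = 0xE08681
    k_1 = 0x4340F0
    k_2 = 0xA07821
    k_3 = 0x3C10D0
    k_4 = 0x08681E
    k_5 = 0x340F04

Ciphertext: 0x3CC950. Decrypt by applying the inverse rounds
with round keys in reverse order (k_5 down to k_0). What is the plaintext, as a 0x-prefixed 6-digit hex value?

s_0 = ciphertext = 0x3CC950
s_1 = InvRound(s_0, k_5) = 0xBBE10A
s_2 = InvRound(s_1, k_4) = 0xADF8C1
s_3 = InvRound(s_2, k_3) = 0xA0400B
s_4 = InvRound(s_3, k_2) = 0x15B0CA
s_5 = InvRound(s_4, k_1) = 0x1C7FE4
s_6 = InvRound(s_5, k_0) = 0x885EC1

0x885EC1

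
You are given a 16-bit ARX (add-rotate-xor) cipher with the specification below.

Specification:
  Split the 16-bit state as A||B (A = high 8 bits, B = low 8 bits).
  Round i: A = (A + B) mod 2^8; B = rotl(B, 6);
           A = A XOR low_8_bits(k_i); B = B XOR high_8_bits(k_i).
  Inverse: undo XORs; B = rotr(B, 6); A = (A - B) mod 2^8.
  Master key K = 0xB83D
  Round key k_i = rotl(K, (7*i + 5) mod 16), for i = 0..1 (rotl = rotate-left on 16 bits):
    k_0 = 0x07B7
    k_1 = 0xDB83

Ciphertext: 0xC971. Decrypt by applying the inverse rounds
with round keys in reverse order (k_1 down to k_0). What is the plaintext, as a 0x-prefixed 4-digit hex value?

0x61B6

s_0 = ciphertext = 0xC971
s_1 = InvRound(s_0, k_1) = 0xA0AA
s_2 = InvRound(s_1, k_0) = 0x61B6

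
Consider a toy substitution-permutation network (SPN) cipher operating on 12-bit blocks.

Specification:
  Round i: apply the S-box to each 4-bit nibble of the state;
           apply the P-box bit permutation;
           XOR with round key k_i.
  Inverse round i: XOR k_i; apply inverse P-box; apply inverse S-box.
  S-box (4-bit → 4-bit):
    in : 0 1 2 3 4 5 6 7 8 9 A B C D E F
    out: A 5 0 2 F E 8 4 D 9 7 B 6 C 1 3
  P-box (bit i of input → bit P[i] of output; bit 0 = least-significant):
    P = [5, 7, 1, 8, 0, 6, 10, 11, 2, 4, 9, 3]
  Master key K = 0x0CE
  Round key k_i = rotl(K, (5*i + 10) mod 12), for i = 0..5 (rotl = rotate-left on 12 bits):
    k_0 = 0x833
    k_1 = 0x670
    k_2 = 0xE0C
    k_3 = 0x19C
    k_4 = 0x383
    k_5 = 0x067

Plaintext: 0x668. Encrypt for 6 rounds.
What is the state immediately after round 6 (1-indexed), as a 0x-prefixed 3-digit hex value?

s_0 = plaintext = 0x668
s_1 = Round(s_0, k_0) = 0x119
s_2 = Round(s_1, k_1) = 0x155
s_3 = Round(s_2, k_2) = 0x1CA
s_4 = Round(s_3, k_3) = 0x77A
s_5 = Round(s_4, k_4) = 0x521
s_6 = Round(s_5, k_5) = 0x25D

0x25D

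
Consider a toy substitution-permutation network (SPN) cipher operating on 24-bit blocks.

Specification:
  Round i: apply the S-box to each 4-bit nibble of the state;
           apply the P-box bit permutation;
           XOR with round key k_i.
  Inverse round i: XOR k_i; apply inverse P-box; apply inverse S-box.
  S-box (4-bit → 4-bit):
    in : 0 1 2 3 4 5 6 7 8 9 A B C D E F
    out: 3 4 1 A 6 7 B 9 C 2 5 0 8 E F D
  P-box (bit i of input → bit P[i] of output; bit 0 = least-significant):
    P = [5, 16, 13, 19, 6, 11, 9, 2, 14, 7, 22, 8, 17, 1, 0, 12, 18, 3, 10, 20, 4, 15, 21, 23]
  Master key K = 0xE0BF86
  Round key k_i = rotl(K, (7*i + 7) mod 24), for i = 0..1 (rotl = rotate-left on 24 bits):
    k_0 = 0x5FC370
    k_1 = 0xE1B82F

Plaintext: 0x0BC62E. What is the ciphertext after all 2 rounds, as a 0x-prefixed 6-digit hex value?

0xD46A11

s_0 = plaintext = 0x0BC62E
s_1 = Round(s_0, k_0) = 0x563280
s_2 = Round(s_1, k_1) = 0xD46A11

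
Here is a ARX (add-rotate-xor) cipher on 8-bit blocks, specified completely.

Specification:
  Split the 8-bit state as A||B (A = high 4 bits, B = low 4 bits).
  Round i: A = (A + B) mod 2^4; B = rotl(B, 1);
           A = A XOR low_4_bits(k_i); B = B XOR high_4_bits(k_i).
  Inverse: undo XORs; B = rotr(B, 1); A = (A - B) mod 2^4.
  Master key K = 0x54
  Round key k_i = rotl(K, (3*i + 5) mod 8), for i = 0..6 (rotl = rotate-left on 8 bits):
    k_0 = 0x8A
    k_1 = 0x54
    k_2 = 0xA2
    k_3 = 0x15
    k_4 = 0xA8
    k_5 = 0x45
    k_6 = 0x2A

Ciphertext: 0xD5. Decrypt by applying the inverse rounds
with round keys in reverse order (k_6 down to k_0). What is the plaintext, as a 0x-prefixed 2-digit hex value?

0x7F

s_0 = ciphertext = 0xD5
s_1 = InvRound(s_0, k_6) = 0xCB
s_2 = InvRound(s_1, k_5) = 0xAF
s_3 = InvRound(s_2, k_4) = 0x8A
s_4 = InvRound(s_3, k_3) = 0x0D
s_5 = InvRound(s_4, k_2) = 0x7B
s_6 = InvRound(s_5, k_1) = 0xC7
s_7 = InvRound(s_6, k_0) = 0x7F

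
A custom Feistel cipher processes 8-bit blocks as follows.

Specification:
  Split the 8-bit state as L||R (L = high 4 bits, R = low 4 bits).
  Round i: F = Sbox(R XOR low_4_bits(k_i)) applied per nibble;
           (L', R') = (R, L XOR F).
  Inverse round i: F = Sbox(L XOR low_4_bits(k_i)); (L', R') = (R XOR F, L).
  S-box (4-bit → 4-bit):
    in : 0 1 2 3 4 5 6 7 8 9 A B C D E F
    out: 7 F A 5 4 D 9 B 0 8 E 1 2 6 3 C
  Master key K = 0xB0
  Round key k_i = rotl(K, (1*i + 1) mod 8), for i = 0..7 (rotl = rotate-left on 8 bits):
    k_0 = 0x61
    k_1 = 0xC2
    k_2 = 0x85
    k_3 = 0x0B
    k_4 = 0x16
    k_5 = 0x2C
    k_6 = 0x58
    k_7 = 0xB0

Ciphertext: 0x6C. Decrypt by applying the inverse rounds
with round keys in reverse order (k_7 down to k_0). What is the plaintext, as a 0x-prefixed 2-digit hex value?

s_0 = ciphertext = 0x6C
s_1 = InvRound(s_0, k_7) = 0x56
s_2 = InvRound(s_1, k_6) = 0x05
s_3 = InvRound(s_2, k_5) = 0x70
s_4 = InvRound(s_3, k_4) = 0xF7
s_5 = InvRound(s_4, k_3) = 0x3F
s_6 = InvRound(s_5, k_2) = 0x63
s_7 = InvRound(s_6, k_1) = 0x76
s_8 = InvRound(s_7, k_0) = 0xF7

0xF7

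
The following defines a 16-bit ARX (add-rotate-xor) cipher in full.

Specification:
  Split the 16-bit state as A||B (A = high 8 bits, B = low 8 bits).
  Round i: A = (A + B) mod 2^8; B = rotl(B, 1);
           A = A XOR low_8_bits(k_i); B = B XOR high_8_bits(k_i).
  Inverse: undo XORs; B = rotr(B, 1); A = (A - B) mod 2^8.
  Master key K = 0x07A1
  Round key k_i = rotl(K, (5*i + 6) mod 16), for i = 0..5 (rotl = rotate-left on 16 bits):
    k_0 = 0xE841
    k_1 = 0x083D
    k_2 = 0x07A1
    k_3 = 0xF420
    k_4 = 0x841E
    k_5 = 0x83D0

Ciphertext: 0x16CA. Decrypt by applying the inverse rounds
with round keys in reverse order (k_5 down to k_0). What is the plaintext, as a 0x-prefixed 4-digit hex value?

0x4AD8

s_0 = ciphertext = 0x16CA
s_1 = InvRound(s_0, k_5) = 0x22A4
s_2 = InvRound(s_1, k_4) = 0x2C10
s_3 = InvRound(s_2, k_3) = 0x9A72
s_4 = InvRound(s_3, k_2) = 0x81BA
s_5 = InvRound(s_4, k_1) = 0x6359
s_6 = InvRound(s_5, k_0) = 0x4AD8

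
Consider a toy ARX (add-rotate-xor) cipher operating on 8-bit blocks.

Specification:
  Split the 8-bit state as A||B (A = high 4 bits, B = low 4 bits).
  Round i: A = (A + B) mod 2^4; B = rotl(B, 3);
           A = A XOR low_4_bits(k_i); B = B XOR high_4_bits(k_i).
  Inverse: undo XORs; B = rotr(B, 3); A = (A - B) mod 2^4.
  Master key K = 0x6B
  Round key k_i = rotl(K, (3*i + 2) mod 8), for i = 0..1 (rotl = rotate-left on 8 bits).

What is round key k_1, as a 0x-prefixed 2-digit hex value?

K = 0x6B
k_0 = rotl(K, (3*0+2) mod 8) = rotl(K, 2) = 0xAD
k_1 = rotl(K, (3*1+2) mod 8) = rotl(K, 5) = 0x6D

0x6D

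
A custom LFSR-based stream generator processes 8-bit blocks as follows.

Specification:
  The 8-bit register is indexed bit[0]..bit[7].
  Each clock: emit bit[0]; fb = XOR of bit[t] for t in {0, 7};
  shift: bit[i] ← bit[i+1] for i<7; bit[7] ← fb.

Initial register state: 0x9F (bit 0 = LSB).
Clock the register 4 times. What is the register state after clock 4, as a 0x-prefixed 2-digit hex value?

0xA9

reg_0 = 0x9F
clock 1: out=1, reg = 0x4F
clock 2: out=1, reg = 0xA7
clock 3: out=1, reg = 0x53
clock 4: out=1, reg = 0xA9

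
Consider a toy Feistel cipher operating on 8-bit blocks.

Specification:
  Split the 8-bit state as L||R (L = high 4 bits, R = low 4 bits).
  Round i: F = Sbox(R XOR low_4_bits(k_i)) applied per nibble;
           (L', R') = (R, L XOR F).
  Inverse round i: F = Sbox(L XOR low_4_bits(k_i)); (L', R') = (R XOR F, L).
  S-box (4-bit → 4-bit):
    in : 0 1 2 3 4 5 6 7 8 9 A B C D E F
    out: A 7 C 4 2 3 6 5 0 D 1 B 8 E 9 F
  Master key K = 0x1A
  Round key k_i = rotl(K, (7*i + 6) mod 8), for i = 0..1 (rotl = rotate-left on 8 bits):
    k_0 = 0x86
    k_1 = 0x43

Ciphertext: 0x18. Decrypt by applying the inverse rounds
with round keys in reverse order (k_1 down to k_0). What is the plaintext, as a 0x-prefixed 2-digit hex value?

s_0 = ciphertext = 0x18
s_1 = InvRound(s_0, k_1) = 0x41
s_2 = InvRound(s_1, k_0) = 0xD4

0xD4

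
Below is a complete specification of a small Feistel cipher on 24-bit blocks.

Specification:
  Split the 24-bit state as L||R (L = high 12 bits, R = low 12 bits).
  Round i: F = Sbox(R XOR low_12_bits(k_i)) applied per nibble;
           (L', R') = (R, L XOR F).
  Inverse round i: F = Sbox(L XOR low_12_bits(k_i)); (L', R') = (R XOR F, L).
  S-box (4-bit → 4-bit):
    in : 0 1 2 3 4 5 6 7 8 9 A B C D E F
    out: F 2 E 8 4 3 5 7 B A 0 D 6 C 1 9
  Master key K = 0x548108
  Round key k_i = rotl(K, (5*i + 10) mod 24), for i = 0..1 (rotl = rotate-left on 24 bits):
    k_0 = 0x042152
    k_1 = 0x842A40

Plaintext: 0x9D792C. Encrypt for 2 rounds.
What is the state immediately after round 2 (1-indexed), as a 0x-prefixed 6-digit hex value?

s_0 = plaintext = 0x9D792C
s_1 = Round(s_0, k_0) = 0x92C2A6
s_2 = Round(s_1, k_1) = 0x2A6239

0x2A6239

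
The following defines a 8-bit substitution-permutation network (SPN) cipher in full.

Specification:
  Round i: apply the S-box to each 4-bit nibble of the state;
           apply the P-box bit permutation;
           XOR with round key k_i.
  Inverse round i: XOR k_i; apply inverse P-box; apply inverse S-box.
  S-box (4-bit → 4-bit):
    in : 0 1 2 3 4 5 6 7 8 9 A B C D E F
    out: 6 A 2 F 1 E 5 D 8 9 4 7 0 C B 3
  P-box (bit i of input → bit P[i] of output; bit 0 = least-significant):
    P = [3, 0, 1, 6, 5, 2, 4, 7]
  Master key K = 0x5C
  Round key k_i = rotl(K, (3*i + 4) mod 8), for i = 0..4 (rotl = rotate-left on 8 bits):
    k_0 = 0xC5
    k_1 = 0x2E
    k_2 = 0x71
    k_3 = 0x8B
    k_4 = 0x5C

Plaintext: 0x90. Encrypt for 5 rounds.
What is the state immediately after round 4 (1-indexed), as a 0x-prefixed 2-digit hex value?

0xED

s_0 = plaintext = 0x90
s_1 = Round(s_0, k_0) = 0x66
s_2 = Round(s_1, k_1) = 0x14
s_3 = Round(s_2, k_2) = 0xFD
s_4 = Round(s_3, k_3) = 0xED
s_5 = Round(s_4, k_4) = 0xBA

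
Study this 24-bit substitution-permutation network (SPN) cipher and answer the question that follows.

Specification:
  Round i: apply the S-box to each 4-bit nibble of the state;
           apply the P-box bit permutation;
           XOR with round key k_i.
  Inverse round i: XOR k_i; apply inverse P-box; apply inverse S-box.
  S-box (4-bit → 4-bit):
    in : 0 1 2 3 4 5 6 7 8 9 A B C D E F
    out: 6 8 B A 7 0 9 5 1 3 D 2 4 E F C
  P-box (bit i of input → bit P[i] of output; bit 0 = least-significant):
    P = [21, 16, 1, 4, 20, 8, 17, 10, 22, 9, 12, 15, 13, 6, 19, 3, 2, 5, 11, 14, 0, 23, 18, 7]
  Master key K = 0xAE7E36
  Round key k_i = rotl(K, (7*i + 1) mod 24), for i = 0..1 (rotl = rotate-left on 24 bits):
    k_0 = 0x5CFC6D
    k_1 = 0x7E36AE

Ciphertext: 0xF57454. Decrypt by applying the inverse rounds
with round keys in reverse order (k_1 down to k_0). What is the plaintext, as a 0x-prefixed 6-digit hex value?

s_0 = ciphertext = 0xF57454
s_1 = InvRound(s_0, k_1) = 0x33DBCD
s_2 = InvRound(s_1, k_0) = 0xFB79D9

0xFB79D9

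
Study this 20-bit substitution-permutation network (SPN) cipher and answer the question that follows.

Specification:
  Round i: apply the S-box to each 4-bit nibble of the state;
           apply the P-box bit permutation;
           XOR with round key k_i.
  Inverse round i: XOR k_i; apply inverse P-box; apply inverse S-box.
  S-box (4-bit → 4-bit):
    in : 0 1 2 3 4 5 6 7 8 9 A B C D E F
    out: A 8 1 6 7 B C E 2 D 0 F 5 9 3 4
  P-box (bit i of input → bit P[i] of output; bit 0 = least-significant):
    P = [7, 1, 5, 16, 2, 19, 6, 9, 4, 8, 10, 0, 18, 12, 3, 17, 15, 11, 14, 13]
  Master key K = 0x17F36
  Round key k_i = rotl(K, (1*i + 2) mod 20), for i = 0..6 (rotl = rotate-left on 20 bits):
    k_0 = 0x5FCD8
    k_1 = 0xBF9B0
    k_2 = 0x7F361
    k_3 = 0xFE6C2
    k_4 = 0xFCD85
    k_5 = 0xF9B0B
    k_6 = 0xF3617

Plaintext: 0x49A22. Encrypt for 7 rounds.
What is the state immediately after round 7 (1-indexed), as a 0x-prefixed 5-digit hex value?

s_0 = plaintext = 0x49A22
s_1 = Round(s_0, k_0) = 0x33454
s_2 = Round(s_1, k_1) = 0x3A60E
s_3 = Round(s_2, k_2) = 0xFBDE2
s_4 = Round(s_3, k_3) = 0x1B65F
s_5 = Round(s_4, k_4) = 0x1FBA8
s_6 = Round(s_5, k_5) = 0xFBE10
s_7 = Round(s_6, k_6) = 0x8650D

0x8650D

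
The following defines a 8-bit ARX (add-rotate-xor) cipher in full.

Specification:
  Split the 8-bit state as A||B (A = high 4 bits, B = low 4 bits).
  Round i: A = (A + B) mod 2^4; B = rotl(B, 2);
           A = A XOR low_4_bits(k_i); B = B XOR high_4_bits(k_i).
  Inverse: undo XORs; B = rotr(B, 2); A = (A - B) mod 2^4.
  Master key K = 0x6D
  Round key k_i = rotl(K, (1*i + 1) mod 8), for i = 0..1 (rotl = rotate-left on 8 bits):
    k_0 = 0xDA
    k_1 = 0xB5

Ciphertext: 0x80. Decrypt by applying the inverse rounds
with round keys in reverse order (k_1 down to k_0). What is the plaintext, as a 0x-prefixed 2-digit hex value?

s_0 = ciphertext = 0x80
s_1 = InvRound(s_0, k_1) = 0xFE
s_2 = InvRound(s_1, k_0) = 0x9C

0x9C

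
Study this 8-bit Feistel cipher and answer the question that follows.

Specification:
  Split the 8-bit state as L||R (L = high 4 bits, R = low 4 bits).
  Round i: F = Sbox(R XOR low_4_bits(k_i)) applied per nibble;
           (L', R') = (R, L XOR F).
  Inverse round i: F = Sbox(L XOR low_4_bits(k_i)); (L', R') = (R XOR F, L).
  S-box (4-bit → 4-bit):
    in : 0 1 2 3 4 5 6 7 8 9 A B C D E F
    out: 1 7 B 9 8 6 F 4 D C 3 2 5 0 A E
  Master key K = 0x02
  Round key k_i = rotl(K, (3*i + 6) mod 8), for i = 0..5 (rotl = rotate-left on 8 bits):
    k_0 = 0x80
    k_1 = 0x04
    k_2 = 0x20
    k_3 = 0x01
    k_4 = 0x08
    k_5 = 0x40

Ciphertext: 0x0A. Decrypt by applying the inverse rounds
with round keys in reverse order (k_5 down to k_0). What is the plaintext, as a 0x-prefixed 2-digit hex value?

0x6D

s_0 = ciphertext = 0x0A
s_1 = InvRound(s_0, k_5) = 0xB0
s_2 = InvRound(s_1, k_4) = 0x9B
s_3 = InvRound(s_2, k_3) = 0x69
s_4 = InvRound(s_3, k_2) = 0x66
s_5 = InvRound(s_4, k_1) = 0xD6
s_6 = InvRound(s_5, k_0) = 0x6D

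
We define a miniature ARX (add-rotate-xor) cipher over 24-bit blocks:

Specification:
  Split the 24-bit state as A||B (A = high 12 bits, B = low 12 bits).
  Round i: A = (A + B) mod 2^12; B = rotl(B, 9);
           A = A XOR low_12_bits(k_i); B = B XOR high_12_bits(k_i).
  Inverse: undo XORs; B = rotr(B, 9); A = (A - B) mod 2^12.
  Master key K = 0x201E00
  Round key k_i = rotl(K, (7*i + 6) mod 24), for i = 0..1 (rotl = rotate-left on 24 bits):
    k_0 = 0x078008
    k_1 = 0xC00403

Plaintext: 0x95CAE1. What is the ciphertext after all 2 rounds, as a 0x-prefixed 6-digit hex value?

s_0 = plaintext = 0x95CAE1
s_1 = Round(s_0, k_0) = 0x435324
s_2 = Round(s_1, k_1) = 0x35A464

0x35A464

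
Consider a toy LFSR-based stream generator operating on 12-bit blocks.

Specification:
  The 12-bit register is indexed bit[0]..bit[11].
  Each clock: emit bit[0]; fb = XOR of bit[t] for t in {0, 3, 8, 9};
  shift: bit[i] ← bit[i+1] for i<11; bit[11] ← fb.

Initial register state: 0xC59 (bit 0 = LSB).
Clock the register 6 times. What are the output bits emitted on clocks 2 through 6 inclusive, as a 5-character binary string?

reg_0 = 0xC59
clock 1: out=1, reg = 0x62C
clock 2: out=0, reg = 0x316
clock 3: out=0, reg = 0x18B
clock 4: out=1, reg = 0x8C5
clock 5: out=1, reg = 0xC62
clock 6: out=0, reg = 0x631

00110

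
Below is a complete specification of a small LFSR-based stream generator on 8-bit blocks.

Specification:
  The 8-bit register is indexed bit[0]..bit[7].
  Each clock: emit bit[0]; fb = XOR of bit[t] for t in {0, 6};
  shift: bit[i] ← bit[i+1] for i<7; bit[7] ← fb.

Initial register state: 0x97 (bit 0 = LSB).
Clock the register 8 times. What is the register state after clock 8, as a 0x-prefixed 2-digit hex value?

0xD1

reg_0 = 0x97
clock 1: out=1, reg = 0xCB
clock 2: out=1, reg = 0x65
clock 3: out=1, reg = 0x32
clock 4: out=0, reg = 0x19
clock 5: out=1, reg = 0x8C
clock 6: out=0, reg = 0x46
clock 7: out=0, reg = 0xA3
clock 8: out=1, reg = 0xD1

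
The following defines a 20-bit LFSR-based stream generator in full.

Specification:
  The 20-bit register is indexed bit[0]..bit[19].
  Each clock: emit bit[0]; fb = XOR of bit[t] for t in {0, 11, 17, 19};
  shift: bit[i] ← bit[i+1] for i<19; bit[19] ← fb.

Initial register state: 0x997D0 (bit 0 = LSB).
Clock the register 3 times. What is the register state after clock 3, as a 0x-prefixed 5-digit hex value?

0xB32FA

reg_0 = 0x997D0
clock 1: out=0, reg = 0xCCBE8
clock 2: out=0, reg = 0x665F4
clock 3: out=0, reg = 0xB32FA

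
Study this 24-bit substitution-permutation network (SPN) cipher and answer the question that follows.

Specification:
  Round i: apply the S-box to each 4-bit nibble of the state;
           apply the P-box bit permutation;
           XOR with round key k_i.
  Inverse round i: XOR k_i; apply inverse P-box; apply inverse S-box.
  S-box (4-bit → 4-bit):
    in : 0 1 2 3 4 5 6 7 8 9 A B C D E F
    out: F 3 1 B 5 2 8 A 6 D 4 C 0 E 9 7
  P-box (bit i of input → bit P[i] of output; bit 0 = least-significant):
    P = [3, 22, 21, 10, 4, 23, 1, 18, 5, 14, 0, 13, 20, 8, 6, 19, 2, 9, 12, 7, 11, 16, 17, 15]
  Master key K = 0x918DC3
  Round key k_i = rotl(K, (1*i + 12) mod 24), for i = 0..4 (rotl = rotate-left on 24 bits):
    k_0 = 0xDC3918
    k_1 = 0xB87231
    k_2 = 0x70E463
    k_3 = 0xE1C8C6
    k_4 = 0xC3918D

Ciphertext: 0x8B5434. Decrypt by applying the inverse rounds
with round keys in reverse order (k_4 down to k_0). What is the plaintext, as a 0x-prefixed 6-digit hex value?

0x533CF6

s_0 = ciphertext = 0x8B5434
s_1 = InvRound(s_0, k_4) = 0x667F23
s_2 = InvRound(s_1, k_3) = 0xD08976
s_3 = InvRound(s_2, k_2) = 0x225D1B
s_4 = InvRound(s_3, k_1) = 0x453E8E
s_5 = InvRound(s_4, k_0) = 0x533CF6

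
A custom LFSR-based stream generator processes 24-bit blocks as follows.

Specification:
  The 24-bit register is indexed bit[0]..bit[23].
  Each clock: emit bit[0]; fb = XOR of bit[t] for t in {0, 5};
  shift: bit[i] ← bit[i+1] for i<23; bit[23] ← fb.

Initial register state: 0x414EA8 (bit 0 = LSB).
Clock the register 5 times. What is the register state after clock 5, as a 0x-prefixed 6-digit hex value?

reg_0 = 0x414EA8
clock 1: out=0, reg = 0xA0A754
clock 2: out=0, reg = 0x5053AA
clock 3: out=0, reg = 0xA829D5
clock 4: out=1, reg = 0xD414EA
clock 5: out=0, reg = 0xEA0A75

0xEA0A75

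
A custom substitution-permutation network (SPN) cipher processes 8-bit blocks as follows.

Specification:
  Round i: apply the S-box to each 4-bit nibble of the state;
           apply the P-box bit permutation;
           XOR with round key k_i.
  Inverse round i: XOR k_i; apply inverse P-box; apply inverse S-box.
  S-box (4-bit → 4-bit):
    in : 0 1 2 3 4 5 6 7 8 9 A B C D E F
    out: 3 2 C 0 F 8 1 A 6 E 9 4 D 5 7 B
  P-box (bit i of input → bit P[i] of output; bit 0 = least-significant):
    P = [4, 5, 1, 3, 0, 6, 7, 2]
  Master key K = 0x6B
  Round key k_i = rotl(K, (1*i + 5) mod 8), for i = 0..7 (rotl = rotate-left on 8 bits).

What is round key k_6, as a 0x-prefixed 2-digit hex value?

K = 0x6B
k_0 = rotl(K, (1*0+5) mod 8) = rotl(K, 5) = 0x6D
k_1 = rotl(K, (1*1+5) mod 8) = rotl(K, 6) = 0xDA
k_2 = rotl(K, (1*2+5) mod 8) = rotl(K, 7) = 0xB5
k_3 = rotl(K, (1*3+5) mod 8) = rotl(K, 0) = 0x6B
k_4 = rotl(K, (1*4+5) mod 8) = rotl(K, 1) = 0xD6
k_5 = rotl(K, (1*5+5) mod 8) = rotl(K, 2) = 0xAD
k_6 = rotl(K, (1*6+5) mod 8) = rotl(K, 3) = 0x5B

0x5B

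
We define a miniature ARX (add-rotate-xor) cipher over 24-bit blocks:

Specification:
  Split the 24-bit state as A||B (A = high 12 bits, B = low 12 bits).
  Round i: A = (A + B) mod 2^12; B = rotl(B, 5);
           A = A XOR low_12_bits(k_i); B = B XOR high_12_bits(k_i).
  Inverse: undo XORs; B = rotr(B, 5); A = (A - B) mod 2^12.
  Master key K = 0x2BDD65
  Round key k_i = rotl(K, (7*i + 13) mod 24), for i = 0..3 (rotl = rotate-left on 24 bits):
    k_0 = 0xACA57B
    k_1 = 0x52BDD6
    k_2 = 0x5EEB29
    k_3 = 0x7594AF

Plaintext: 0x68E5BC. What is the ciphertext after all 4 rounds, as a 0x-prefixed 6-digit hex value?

0xFDFDD6

s_0 = plaintext = 0x68E5BC
s_1 = Round(s_0, k_0) = 0x931D41
s_2 = Round(s_1, k_1) = 0xBA4D11
s_3 = Round(s_2, k_2) = 0x39C7D4
s_4 = Round(s_3, k_3) = 0xFDFDD6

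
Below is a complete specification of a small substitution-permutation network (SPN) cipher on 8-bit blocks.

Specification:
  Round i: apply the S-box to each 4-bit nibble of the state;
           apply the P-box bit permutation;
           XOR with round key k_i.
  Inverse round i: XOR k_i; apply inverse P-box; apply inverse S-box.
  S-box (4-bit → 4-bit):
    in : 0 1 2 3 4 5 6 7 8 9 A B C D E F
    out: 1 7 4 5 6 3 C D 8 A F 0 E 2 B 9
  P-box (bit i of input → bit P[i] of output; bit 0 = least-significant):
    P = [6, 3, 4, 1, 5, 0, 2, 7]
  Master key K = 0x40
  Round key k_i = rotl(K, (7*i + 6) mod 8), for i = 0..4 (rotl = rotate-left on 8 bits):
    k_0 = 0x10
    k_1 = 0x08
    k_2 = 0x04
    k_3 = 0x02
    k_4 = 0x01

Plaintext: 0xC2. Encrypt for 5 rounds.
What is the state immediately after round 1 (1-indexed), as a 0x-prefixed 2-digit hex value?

0x85

s_0 = plaintext = 0xC2
s_1 = Round(s_0, k_0) = 0x85
s_2 = Round(s_1, k_1) = 0xC0
s_3 = Round(s_2, k_2) = 0xC1
s_4 = Round(s_3, k_3) = 0xDF
s_5 = Round(s_4, k_4) = 0x42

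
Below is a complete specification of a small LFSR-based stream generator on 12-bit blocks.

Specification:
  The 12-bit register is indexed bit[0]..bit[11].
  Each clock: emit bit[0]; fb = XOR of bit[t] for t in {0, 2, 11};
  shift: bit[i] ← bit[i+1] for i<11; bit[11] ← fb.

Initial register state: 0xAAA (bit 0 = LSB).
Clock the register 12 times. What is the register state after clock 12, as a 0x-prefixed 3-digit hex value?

0x3FF

reg_0 = 0xAAA
clock 1: out=0, reg = 0xD55
clock 2: out=1, reg = 0xEAA
clock 3: out=0, reg = 0xF55
clock 4: out=1, reg = 0xFAA
clock 5: out=0, reg = 0xFD5
clock 6: out=1, reg = 0xFEA
clock 7: out=0, reg = 0xFF5
clock 8: out=1, reg = 0xFFA
clock 9: out=0, reg = 0xFFD
clock 10: out=1, reg = 0xFFE
clock 11: out=0, reg = 0x7FF
clock 12: out=1, reg = 0x3FF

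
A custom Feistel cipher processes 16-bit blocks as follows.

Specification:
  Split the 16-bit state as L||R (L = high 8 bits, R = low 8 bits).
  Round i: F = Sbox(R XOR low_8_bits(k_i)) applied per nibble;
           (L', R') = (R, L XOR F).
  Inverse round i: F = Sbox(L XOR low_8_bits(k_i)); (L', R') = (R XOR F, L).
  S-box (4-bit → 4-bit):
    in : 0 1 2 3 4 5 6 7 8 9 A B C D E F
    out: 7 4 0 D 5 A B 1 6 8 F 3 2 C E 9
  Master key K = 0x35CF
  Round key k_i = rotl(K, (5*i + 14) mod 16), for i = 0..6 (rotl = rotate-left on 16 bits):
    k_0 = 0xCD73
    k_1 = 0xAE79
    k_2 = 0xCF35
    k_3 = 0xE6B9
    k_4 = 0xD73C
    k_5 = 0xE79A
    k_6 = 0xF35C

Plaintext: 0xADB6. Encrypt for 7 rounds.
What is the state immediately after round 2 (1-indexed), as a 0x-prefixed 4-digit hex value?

0x8728

s_0 = plaintext = 0xADB6
s_1 = Round(s_0, k_0) = 0xB687
s_2 = Round(s_1, k_1) = 0x8728
s_3 = Round(s_2, k_2) = 0x28CB
s_4 = Round(s_3, k_3) = 0xCB38
s_5 = Round(s_4, k_4) = 0x38BE
s_6 = Round(s_5, k_5) = 0xBE3D
s_7 = Round(s_6, k_6) = 0x3D0A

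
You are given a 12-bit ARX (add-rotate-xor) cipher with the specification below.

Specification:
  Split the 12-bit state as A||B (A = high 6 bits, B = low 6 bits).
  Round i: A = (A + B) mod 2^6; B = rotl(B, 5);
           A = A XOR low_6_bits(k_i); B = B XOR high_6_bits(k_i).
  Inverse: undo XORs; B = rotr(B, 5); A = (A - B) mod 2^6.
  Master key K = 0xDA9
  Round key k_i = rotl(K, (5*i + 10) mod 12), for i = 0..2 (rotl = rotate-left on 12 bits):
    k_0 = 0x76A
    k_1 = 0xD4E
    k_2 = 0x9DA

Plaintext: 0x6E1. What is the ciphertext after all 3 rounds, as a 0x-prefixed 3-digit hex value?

0x286

s_0 = plaintext = 0x6E1
s_1 = Round(s_0, k_0) = 0x5AD
s_2 = Round(s_1, k_1) = 0x343
s_3 = Round(s_2, k_2) = 0x286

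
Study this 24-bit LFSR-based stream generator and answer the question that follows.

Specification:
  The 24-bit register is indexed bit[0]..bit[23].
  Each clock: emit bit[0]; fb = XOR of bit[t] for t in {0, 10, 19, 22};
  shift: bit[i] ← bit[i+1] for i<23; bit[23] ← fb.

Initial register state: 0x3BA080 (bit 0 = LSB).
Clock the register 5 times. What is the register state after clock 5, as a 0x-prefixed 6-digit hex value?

reg_0 = 0x3BA080
clock 1: out=0, reg = 0x9DD040
clock 2: out=0, reg = 0xCEE820
clock 3: out=0, reg = 0x677410
clock 4: out=0, reg = 0x33BA08
clock 5: out=0, reg = 0x19DD04

0x19DD04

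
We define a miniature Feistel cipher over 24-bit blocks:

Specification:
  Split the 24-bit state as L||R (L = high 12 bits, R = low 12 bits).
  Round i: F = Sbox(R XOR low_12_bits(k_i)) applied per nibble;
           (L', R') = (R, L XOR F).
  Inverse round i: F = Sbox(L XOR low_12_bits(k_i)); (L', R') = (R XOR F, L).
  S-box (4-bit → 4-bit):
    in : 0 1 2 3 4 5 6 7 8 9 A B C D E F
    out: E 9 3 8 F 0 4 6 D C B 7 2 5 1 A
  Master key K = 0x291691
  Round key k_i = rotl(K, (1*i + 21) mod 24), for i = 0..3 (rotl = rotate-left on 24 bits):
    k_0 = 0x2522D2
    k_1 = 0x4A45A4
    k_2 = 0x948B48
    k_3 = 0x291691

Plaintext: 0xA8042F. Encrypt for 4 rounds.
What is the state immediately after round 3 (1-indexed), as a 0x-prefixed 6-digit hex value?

0x3F6354

s_0 = plaintext = 0xA8042F
s_1 = Round(s_0, k_0) = 0x42FE25
s_2 = Round(s_1, k_1) = 0xE253F6
s_3 = Round(s_2, k_2) = 0x3F6354
s_4 = Round(s_3, k_3) = 0x3543D6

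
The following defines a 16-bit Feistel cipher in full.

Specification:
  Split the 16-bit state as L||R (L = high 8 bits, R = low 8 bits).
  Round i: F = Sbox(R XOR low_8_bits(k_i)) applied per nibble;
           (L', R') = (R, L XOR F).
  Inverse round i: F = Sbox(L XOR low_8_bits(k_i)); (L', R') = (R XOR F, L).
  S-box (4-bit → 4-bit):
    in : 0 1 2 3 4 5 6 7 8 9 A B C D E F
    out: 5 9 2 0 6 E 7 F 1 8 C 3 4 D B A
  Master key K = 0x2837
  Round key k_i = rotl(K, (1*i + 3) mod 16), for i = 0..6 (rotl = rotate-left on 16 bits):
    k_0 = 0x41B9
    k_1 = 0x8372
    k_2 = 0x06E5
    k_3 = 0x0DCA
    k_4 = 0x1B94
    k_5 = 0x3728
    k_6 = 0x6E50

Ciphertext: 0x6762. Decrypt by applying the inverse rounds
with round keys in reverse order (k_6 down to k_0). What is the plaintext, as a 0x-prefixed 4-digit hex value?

s_0 = ciphertext = 0x6762
s_1 = InvRound(s_0, k_6) = 0x6D67
s_2 = InvRound(s_1, k_5) = 0x096D
s_3 = InvRound(s_2, k_4) = 0xE009
s_4 = InvRound(s_3, k_3) = 0x25E0
s_5 = InvRound(s_4, k_2) = 0xA525
s_6 = InvRound(s_5, k_1) = 0xFAA5
s_7 = InvRound(s_6, k_0) = 0xC5FA

0xC5FA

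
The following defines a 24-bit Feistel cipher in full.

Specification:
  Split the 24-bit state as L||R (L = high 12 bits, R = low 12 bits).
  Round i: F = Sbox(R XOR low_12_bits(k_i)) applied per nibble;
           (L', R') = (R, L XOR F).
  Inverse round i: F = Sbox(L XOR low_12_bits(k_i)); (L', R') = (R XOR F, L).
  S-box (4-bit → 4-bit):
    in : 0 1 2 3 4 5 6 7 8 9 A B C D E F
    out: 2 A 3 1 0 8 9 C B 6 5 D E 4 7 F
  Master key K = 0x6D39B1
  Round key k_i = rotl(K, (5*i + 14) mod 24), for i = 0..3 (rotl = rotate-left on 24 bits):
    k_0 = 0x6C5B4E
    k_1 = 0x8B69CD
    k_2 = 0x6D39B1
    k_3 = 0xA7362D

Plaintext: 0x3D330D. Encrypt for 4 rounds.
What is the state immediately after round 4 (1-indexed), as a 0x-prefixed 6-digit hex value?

0xA73725

s_0 = plaintext = 0x3D330D
s_1 = Round(s_0, k_0) = 0x30D8D2
s_2 = Round(s_1, k_1) = 0x8D29A2
s_3 = Round(s_2, k_2) = 0x9A2A73
s_4 = Round(s_3, k_3) = 0xA73725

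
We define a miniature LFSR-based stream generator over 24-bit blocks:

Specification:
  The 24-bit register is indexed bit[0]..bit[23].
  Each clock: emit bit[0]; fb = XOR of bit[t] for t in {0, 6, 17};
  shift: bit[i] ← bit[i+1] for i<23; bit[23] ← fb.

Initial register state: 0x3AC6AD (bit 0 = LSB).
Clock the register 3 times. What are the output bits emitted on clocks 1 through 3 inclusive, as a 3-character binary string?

reg_0 = 0x3AC6AD
clock 1: out=1, reg = 0x1D6356
clock 2: out=0, reg = 0x8EB1AB
clock 3: out=1, reg = 0x4758D5

101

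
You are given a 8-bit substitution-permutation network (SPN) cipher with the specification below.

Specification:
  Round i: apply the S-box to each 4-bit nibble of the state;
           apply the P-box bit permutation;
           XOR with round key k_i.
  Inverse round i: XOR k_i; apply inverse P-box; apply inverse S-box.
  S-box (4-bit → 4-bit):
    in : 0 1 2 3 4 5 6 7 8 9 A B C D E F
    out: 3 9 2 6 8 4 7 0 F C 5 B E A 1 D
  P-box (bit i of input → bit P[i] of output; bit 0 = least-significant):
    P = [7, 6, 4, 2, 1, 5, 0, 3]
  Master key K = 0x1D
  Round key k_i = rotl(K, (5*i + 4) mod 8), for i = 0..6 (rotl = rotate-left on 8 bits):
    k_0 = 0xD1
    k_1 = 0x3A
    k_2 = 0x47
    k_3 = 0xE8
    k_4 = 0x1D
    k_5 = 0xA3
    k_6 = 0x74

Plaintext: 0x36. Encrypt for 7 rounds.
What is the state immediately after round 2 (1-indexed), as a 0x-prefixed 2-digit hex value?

s_0 = plaintext = 0x36
s_1 = Round(s_0, k_0) = 0x20
s_2 = Round(s_1, k_1) = 0xDA
s_3 = Round(s_2, k_2) = 0xFF
s_4 = Round(s_3, k_3) = 0x77
s_5 = Round(s_4, k_4) = 0x1D
s_6 = Round(s_5, k_5) = 0xED
s_7 = Round(s_6, k_6) = 0x32

0xDA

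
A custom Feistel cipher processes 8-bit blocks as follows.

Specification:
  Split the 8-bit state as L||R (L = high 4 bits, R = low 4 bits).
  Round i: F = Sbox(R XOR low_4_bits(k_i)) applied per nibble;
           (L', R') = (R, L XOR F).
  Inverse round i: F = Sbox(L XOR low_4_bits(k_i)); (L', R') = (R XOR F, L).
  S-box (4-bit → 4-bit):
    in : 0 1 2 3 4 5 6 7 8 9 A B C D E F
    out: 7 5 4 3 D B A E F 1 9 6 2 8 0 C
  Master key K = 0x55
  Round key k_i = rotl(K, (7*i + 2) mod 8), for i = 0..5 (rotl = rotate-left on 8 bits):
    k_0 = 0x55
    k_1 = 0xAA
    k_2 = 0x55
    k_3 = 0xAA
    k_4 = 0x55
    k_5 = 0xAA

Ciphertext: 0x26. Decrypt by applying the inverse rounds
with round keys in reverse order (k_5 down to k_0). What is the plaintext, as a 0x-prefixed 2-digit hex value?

0xC5

s_0 = ciphertext = 0x26
s_1 = InvRound(s_0, k_5) = 0x92
s_2 = InvRound(s_1, k_4) = 0x09
s_3 = InvRound(s_2, k_3) = 0x00
s_4 = InvRound(s_3, k_2) = 0xB0
s_5 = InvRound(s_4, k_1) = 0x5B
s_6 = InvRound(s_5, k_0) = 0xC5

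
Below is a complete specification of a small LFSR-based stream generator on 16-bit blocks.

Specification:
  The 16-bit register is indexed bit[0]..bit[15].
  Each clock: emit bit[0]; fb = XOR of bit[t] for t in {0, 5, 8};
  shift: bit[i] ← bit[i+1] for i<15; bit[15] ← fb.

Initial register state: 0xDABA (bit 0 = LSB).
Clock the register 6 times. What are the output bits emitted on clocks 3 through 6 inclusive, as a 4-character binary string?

reg_0 = 0xDABA
clock 1: out=0, reg = 0xED5D
clock 2: out=1, reg = 0x76AE
clock 3: out=0, reg = 0xBB57
clock 4: out=1, reg = 0x5DAB
clock 5: out=1, reg = 0xAED5
clock 6: out=1, reg = 0xD76A

0111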